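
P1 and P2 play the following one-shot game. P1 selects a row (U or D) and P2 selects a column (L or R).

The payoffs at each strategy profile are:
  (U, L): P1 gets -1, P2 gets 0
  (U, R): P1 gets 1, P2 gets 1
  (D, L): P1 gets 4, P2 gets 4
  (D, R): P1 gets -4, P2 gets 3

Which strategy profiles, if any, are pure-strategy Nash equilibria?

(U, R) and (D, L)

(U, L): P1 prefers D (4 > -1); P2 prefers R (1 > 0) — not an equilibrium.
(U, R): P1 gets 1 ≥ -4 from D, and P2 gets 1 ≥ 0 from L — Nash equilibrium.
(D, L): P1 gets 4 ≥ -1 from U, and P2 gets 4 ≥ 3 from R — Nash equilibrium.
(D, R): P1 prefers U (1 > -4); P2 prefers L (4 > 3) — not an equilibrium.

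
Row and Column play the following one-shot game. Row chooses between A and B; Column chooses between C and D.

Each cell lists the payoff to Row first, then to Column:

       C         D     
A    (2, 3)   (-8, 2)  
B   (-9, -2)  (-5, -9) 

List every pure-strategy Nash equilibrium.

(A, C): Row gets 2 ≥ -9 from B, and Column gets 3 ≥ 2 from D — Nash equilibrium.
(A, D): Row prefers B (-5 > -8); Column prefers C (3 > 2) — not an equilibrium.
(B, C): Row prefers A (2 > -9) — not an equilibrium.
(B, D): Column prefers C (-2 > -9) — not an equilibrium.

(A, C)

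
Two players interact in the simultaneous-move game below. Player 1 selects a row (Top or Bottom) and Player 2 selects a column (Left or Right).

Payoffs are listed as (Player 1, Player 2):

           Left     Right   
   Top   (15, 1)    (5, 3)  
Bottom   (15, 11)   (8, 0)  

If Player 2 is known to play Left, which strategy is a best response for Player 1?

either — both Top and Bottom are best responses

Against Left, Player 1 earns 15 from Top and 15 from Bottom.
So either strategy is a best response.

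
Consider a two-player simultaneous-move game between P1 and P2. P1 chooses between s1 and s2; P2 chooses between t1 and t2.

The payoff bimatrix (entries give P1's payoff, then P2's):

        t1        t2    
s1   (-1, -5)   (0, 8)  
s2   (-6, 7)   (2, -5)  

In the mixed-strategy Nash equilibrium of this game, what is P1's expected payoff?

-2/7

First find q, the probability P2 plays t1, from P1's indifference between s1 and s2: −q = −6q + 2(1−q), giving q = 2/7.
Since P1 is indifferent in equilibrium, P1's expected payoff equals the payoff from either row against (2/7, 5/7). Using s1: −(2/7) = -2/7.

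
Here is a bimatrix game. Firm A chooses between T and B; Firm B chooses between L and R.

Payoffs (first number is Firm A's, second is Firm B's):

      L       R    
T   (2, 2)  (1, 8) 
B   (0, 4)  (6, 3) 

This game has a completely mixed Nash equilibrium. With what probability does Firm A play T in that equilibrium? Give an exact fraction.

Let x be the probability that Firm A plays T. In a completely mixed equilibrium, Firm B must be indifferent between L and R.
Firm B's expected payoff from L is 2x + 4(1−x); from R it is 8x + 3(1−x).
Setting these equal: −2x + 4 = 5x + 3, so x = 1/7.

1/7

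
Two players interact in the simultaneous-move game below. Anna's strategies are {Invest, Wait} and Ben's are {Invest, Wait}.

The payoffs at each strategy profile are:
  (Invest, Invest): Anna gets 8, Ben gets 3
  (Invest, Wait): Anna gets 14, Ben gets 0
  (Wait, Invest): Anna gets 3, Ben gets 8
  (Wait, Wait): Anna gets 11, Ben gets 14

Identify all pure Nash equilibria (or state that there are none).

(Invest, Invest)

(Invest, Invest): Anna gets 8 ≥ 3 from Wait, and Ben gets 3 ≥ 0 from Wait — Nash equilibrium.
(Invest, Wait): Ben prefers Invest (3 > 0) — not an equilibrium.
(Wait, Invest): Anna prefers Invest (8 > 3); Ben prefers Wait (14 > 8) — not an equilibrium.
(Wait, Wait): Anna prefers Invest (14 > 11) — not an equilibrium.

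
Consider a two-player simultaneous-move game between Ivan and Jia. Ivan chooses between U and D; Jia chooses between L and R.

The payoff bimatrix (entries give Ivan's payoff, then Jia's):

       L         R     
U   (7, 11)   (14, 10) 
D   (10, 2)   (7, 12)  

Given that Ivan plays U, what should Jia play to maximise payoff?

L

Against U, Jia earns 11 from L and 10 from R.
So L is the best response.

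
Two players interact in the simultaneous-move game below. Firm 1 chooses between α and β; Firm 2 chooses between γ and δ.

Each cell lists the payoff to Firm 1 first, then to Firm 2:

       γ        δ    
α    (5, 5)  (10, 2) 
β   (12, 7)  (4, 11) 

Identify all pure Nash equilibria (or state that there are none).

none

(α, γ): Firm 1 prefers β (12 > 5) — not an equilibrium.
(α, δ): Firm 2 prefers γ (5 > 2) — not an equilibrium.
(β, γ): Firm 2 prefers δ (11 > 7) — not an equilibrium.
(β, δ): Firm 1 prefers α (10 > 4) — not an equilibrium.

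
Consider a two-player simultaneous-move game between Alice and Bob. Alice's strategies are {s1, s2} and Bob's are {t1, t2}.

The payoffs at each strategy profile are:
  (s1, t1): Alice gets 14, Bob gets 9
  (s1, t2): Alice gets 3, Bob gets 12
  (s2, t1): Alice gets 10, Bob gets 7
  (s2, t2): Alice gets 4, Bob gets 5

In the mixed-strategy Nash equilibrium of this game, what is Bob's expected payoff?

First find p, the probability Alice plays s1, from Bob's indifference between t1 and t2: 9p + 7(1−p) = 12p + 5(1−p), giving p = 2/5.
Since Bob is indifferent in equilibrium, Bob's expected payoff equals the payoff from either column against (2/5, 3/5). Using t1: 9(2/5) + 7(3/5) = 39/5.

39/5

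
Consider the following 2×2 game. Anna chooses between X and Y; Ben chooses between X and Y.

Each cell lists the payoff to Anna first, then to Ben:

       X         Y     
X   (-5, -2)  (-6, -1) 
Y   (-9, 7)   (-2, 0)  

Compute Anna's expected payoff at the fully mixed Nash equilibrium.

First find q, the probability Ben plays X, from Anna's indifference between X and Y: −5q − 6(1−q) = −9q − 2(1−q), giving q = 1/2.
Since Anna is indifferent in equilibrium, Anna's expected payoff equals the payoff from either row against (1/2, 1/2). Using X: −5(1/2) − 6(1/2) = -11/2.

-11/2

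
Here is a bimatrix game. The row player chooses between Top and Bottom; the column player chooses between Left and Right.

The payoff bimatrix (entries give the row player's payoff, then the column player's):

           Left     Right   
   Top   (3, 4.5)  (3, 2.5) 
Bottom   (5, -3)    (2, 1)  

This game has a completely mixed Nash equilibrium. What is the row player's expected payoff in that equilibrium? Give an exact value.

3

First find y, the probability the column player plays Left, from the row player's indifference between Top and Bottom: 3y + 3(1−y) = 5y + 2(1−y), giving y = 1/3.
Since the row player is indifferent in equilibrium, the row player's expected payoff equals the payoff from either row against (1/3, 2/3). Using Top: 3(1/3) + 3(2/3) = 3.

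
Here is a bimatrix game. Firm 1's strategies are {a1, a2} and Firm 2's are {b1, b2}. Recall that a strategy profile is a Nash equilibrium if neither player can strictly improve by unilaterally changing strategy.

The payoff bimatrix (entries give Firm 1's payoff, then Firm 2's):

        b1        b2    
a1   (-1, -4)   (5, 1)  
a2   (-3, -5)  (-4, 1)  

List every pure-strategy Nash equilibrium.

(a1, b1): Firm 2 prefers b2 (1 > -4) — not an equilibrium.
(a1, b2): Firm 1 gets 5 ≥ -4 from a2, and Firm 2 gets 1 ≥ -4 from b1 — Nash equilibrium.
(a2, b1): Firm 1 prefers a1 (-1 > -3); Firm 2 prefers b2 (1 > -5) — not an equilibrium.
(a2, b2): Firm 1 prefers a1 (5 > -4) — not an equilibrium.

(a1, b2)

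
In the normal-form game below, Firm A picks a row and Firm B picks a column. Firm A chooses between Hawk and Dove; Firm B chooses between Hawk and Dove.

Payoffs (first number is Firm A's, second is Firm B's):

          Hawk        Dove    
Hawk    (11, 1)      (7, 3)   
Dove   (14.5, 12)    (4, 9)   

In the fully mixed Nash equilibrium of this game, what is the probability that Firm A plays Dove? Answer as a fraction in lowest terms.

2/5

Let r be the probability that Firm A plays Hawk. In a completely mixed equilibrium, Firm B must be indifferent between Hawk and Dove.
Firm B's expected payoff from Hawk is r + 12(1−r); from Dove it is 3r + 9(1−r).
Setting these equal: −11r + 12 = −6r + 9, so r = 3/5.
Therefore Firm A plays Dove with probability 1 − 3/5 = 2/5.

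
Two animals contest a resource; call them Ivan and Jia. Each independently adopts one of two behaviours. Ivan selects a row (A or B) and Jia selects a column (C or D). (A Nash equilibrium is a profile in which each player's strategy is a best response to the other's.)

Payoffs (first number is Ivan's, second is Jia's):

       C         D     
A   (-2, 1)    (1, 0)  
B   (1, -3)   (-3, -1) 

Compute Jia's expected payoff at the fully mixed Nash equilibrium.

-1/3

First find p, the probability Ivan plays A, from Jia's indifference between C and D: p − 3(1−p) = −(1−p), giving p = 2/3.
Since Jia is indifferent in equilibrium, Jia's expected payoff equals the payoff from either column against (2/3, 1/3). Using C: (2/3) − 3(1/3) = -1/3.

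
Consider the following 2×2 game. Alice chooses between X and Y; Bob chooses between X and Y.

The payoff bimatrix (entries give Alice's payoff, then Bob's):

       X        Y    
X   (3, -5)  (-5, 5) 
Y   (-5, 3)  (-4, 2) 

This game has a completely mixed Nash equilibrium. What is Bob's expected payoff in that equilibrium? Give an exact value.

25/11

First find x, the probability Alice plays X, from Bob's indifference between X and Y: −5x + 3(1−x) = 5x + 2(1−x), giving x = 1/11.
Since Bob is indifferent in equilibrium, Bob's expected payoff equals the payoff from either column against (1/11, 10/11). Using X: −5(1/11) + 3(10/11) = 25/11.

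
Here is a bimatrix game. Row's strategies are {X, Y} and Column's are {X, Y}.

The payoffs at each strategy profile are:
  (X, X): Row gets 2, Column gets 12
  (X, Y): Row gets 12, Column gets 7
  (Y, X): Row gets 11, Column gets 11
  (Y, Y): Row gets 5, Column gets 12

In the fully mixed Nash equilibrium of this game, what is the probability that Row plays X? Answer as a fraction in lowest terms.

1/6

Let x be the probability that Row plays X. In a completely mixed equilibrium, Column must be indifferent between X and Y.
Column's expected payoff from X is 12x + 11(1−x); from Y it is 7x + 12(1−x).
Setting these equal: x + 11 = −5x + 12, so x = 1/6.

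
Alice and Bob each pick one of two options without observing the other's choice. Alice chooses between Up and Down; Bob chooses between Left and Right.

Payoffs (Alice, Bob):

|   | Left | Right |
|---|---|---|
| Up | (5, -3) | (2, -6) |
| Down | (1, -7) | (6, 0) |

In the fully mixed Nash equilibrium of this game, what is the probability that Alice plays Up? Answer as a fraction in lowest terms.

7/10

Let p be the probability that Alice plays Up. In a completely mixed equilibrium, Bob must be indifferent between Left and Right.
Bob's expected payoff from Left is −3p − 7(1−p); from Right it is −6p.
Setting these equal: 4p − 7 = −6p, so p = 7/10.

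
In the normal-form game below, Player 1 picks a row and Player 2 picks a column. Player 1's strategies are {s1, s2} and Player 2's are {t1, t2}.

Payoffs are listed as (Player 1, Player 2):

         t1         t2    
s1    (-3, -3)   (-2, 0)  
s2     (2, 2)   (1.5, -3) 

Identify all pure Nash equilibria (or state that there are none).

(s1, t1): Player 1 prefers s2 (2 > -3); Player 2 prefers t2 (0 > -3) — not an equilibrium.
(s1, t2): Player 1 prefers s2 (1.5 > -2) — not an equilibrium.
(s2, t1): Player 1 gets 2 ≥ -3 from s1, and Player 2 gets 2 ≥ -3 from t2 — Nash equilibrium.
(s2, t2): Player 2 prefers t1 (2 > -3) — not an equilibrium.

(s2, t1)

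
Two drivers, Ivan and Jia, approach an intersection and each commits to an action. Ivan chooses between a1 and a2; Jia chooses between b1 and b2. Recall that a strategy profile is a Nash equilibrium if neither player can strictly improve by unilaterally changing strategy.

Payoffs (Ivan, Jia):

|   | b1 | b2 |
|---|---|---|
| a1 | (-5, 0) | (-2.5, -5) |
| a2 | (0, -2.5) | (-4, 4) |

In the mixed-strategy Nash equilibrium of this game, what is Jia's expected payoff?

First find p, the probability Ivan plays a1, from Jia's indifference between b1 and b2: −2.5(1−p) = −5p + 4(1−p), giving p = 13/23.
Since Jia is indifferent in equilibrium, Jia's expected payoff equals the payoff from either column against (13/23, 10/23). Using b1: −2.5(10/23) = -25/23.

-25/23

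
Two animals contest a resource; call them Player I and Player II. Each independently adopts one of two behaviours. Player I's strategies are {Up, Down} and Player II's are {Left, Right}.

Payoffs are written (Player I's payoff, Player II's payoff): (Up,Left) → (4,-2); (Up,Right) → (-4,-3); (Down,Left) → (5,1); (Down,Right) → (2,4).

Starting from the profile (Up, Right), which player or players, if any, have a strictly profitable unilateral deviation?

Player I at (Up, Right) earns -4; deviating to Down yields 2 — a strict improvement.
Player II earns -3; deviating to Left yields -2 — a strict improvement.
Both Player I and Player II have strictly profitable deviations.

Both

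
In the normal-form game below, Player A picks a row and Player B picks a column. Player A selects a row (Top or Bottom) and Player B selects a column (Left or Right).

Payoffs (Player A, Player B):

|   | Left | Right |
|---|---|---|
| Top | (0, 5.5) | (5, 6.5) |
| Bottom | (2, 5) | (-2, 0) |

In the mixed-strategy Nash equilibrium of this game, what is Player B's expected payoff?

First find p, the probability Player A plays Top, from Player B's indifference between Left and Right: 5.5p + 5(1−p) = 6.5p, giving p = 5/6.
Since Player B is indifferent in equilibrium, Player B's expected payoff equals the payoff from either column against (5/6, 1/6). Using Left: 5.5(5/6) + 5(1/6) = 65/12.

65/12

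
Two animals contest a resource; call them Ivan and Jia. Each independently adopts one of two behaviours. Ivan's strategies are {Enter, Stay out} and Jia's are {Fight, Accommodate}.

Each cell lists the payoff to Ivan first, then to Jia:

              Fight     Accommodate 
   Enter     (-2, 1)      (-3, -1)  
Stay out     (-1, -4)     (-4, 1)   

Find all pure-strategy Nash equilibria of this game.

(Enter, Fight): Ivan prefers Stay out (-1 > -2) — not an equilibrium.
(Enter, Accommodate): Jia prefers Fight (1 > -1) — not an equilibrium.
(Stay out, Fight): Jia prefers Accommodate (1 > -4) — not an equilibrium.
(Stay out, Accommodate): Ivan prefers Enter (-3 > -4) — not an equilibrium.

none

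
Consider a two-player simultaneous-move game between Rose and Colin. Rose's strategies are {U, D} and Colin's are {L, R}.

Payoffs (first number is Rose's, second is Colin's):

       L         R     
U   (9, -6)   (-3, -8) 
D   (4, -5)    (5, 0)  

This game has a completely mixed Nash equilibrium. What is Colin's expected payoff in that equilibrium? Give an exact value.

-40/7

First find p, the probability Rose plays U, from Colin's indifference between L and R: −6p − 5(1−p) = −8p, giving p = 5/7.
Since Colin is indifferent in equilibrium, Colin's expected payoff equals the payoff from either column against (5/7, 2/7). Using L: −6(5/7) − 5(2/7) = -40/7.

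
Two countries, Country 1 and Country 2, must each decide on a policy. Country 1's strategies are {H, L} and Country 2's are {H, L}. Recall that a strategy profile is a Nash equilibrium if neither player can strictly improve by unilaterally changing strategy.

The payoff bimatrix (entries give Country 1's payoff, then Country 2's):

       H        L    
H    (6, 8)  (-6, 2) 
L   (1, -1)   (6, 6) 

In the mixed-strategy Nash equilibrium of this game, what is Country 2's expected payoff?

First find p, the probability Country 1 plays H, from Country 2's indifference between H and L: 8p − (1−p) = 2p + 6(1−p), giving p = 7/13.
Since Country 2 is indifferent in equilibrium, Country 2's expected payoff equals the payoff from either column against (7/13, 6/13). Using H: 8(7/13) − (6/13) = 50/13.

50/13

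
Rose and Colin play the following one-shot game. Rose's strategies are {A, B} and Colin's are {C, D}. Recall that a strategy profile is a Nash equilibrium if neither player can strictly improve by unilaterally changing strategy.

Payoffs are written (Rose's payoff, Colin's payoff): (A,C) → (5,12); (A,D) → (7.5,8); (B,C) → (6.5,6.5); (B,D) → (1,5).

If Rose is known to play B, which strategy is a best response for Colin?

C

Against B, Colin earns 6.5 from C and 5 from D.
So C is the best response.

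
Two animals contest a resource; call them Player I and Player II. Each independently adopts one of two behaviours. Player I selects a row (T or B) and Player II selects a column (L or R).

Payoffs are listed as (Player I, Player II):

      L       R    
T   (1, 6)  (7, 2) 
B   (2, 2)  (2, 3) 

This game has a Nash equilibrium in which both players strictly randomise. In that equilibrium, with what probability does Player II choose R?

Let c be the probability that Player II plays L. In a completely mixed equilibrium, Player I must be indifferent between T and B.
Player I's expected payoff from T is c + 7(1−c); from B it is 2c + 2(1−c).
Setting these equal: −6c + 7 = 2, so c = 5/6.
Therefore Player II plays R with probability 1 − 5/6 = 1/6.

1/6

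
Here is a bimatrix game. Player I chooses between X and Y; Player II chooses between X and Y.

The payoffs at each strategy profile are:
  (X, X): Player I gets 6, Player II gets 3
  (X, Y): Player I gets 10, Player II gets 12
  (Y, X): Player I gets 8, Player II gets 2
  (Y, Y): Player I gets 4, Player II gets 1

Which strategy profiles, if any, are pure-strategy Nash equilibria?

(X, Y) and (Y, X)

(X, X): Player I prefers Y (8 > 6); Player II prefers Y (12 > 3) — not an equilibrium.
(X, Y): Player I gets 10 ≥ 4 from Y, and Player II gets 12 ≥ 3 from X — Nash equilibrium.
(Y, X): Player I gets 8 ≥ 6 from X, and Player II gets 2 ≥ 1 from Y — Nash equilibrium.
(Y, Y): Player I prefers X (10 > 4); Player II prefers X (2 > 1) — not an equilibrium.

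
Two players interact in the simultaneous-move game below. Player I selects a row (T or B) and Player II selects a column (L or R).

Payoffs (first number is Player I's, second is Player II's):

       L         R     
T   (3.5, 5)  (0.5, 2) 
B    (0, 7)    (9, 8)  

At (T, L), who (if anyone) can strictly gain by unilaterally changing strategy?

Neither

Player I at (T, L) earns 3.5; deviating to B yields 0 — not better.
Player II earns 5; deviating to R yields 2 — not better.
Neither player can strictly improve; the profile is a Nash equilibrium.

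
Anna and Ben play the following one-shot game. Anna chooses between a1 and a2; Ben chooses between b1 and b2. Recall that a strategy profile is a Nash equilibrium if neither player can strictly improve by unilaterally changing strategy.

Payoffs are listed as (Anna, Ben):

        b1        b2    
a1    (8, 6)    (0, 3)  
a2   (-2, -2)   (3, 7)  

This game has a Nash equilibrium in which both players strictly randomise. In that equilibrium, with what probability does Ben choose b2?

Let q be the probability that Ben plays b1. In a completely mixed equilibrium, Anna must be indifferent between a1 and a2.
Anna's expected payoff from a1 is 8q; from a2 it is −2q + 3(1−q).
Setting these equal: 8q = −5q + 3, so q = 3/13.
Therefore Ben plays b2 with probability 1 − 3/13 = 10/13.

10/13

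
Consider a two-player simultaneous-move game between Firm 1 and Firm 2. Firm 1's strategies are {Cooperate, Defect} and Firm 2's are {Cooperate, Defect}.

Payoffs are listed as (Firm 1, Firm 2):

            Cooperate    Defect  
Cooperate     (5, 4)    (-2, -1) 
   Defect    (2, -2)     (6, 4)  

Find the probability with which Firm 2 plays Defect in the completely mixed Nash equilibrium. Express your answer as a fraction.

Let c be the probability that Firm 2 plays Cooperate. In a completely mixed equilibrium, Firm 1 must be indifferent between Cooperate and Defect.
Firm 1's expected payoff from Cooperate is 5c − 2(1−c); from Defect it is 2c + 6(1−c).
Setting these equal: 7c − 2 = −4c + 6, so c = 8/11.
Therefore Firm 2 plays Defect with probability 1 − 8/11 = 3/11.

3/11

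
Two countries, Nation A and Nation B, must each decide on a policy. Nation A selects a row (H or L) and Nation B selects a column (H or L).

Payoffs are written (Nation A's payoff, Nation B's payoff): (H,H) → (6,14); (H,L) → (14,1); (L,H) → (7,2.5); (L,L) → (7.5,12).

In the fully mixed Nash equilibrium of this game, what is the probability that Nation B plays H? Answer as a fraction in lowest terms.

Let c be the probability that Nation B plays H. In a completely mixed equilibrium, Nation A must be indifferent between H and L.
Nation A's expected payoff from H is 6c + 14(1−c); from L it is 7c + 7.5(1−c).
Setting these equal: −8c + 14 = −0.5c + 7.5, so c = 13/15.

13/15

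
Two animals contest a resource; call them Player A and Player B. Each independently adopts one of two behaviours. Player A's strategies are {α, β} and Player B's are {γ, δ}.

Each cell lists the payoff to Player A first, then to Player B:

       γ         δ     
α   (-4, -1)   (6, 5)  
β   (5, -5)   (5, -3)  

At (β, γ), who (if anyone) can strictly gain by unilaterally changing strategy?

Player A at (β, γ) earns 5; deviating to α yields -4 — not better.
Player B earns -5; deviating to δ yields -3 — a strict improvement.
Only Player B has a strictly profitable deviation.

Player B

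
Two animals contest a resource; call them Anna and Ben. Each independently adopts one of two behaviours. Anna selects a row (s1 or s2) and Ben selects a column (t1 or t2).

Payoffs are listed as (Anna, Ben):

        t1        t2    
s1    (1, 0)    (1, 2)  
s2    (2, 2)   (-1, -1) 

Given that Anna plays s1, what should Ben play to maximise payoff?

t2

Against s1, Ben earns 0 from t1 and 2 from t2.
So t2 is the best response.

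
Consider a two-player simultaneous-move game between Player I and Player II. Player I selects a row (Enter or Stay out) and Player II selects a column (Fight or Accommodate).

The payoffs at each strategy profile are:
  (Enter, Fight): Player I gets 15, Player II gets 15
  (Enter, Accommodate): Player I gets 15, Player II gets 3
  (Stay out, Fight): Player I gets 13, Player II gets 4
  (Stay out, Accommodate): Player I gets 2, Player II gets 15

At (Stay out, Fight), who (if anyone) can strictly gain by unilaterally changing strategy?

Player I at (Stay out, Fight) earns 13; deviating to Enter yields 15 — a strict improvement.
Player II earns 4; deviating to Accommodate yields 15 — a strict improvement.
Both Player I and Player II have strictly profitable deviations.

Both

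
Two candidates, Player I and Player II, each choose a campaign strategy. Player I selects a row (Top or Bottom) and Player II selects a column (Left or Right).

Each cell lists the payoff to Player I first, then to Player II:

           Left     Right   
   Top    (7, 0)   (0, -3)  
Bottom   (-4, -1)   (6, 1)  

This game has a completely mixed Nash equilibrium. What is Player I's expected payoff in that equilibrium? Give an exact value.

First find y, the probability Player II plays Left, from Player I's indifference between Top and Bottom: 7y = −4y + 6(1−y), giving y = 6/17.
Since Player I is indifferent in equilibrium, Player I's expected payoff equals the payoff from either row against (6/17, 11/17). Using Top: 7(6/17) = 42/17.

42/17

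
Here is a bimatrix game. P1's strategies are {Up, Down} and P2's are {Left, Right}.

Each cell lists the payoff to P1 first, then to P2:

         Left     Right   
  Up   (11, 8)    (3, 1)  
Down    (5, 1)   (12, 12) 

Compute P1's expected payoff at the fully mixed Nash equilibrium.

First find y, the probability P2 plays Left, from P1's indifference between Up and Down: 11y + 3(1−y) = 5y + 12(1−y), giving y = 3/5.
Since P1 is indifferent in equilibrium, P1's expected payoff equals the payoff from either row against (3/5, 2/5). Using Up: 11(3/5) + 3(2/5) = 39/5.

39/5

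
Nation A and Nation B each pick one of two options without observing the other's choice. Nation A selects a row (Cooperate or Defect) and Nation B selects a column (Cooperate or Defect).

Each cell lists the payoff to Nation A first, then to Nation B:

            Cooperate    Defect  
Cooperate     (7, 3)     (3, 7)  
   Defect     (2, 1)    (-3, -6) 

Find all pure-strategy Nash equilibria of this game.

(Cooperate, Cooperate): Nation B prefers Defect (7 > 3) — not an equilibrium.
(Cooperate, Defect): Nation A gets 3 ≥ -3 from Defect, and Nation B gets 7 ≥ 3 from Cooperate — Nash equilibrium.
(Defect, Cooperate): Nation A prefers Cooperate (7 > 2) — not an equilibrium.
(Defect, Defect): Nation A prefers Cooperate (3 > -3); Nation B prefers Cooperate (1 > -6) — not an equilibrium.

(Cooperate, Defect)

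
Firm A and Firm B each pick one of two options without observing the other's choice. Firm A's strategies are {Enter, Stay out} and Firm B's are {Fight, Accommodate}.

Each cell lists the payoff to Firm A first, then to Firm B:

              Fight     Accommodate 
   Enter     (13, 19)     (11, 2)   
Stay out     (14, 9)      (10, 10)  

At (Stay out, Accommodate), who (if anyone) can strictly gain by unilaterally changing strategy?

Firm A at (Stay out, Accommodate) earns 10; deviating to Enter yields 11 — a strict improvement.
Firm B earns 10; deviating to Fight yields 9 — not better.
Only Firm A has a strictly profitable deviation.

Firm A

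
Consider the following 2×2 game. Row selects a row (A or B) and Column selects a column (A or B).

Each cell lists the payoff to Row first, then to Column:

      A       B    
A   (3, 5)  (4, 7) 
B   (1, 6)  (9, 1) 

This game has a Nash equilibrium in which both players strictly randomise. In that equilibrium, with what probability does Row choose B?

2/7

Let x be the probability that Row plays A. In a completely mixed equilibrium, Column must be indifferent between A and B.
Column's expected payoff from A is 5x + 6(1−x); from B it is 7x + (1−x).
Setting these equal: −x + 6 = 6x + 1, so x = 5/7.
Therefore Row plays B with probability 1 − 5/7 = 2/7.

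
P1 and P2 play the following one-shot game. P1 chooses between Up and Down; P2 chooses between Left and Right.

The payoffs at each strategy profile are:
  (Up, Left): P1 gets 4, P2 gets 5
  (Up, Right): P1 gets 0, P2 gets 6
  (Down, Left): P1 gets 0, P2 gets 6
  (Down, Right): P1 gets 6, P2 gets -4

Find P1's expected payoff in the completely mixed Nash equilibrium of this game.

First find q, the probability P2 plays Left, from P1's indifference between Up and Down: 4q = 6(1−q), giving q = 3/5.
Since P1 is indifferent in equilibrium, P1's expected payoff equals the payoff from either row against (3/5, 2/5). Using Up: 4(3/5) = 12/5.

12/5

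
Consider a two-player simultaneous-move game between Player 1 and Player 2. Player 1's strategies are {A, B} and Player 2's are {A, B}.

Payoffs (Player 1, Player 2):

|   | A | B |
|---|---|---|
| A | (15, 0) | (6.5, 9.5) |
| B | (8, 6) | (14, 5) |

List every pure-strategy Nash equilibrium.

none

(A, A): Player 2 prefers B (9.5 > 0) — not an equilibrium.
(A, B): Player 1 prefers B (14 > 6.5) — not an equilibrium.
(B, A): Player 1 prefers A (15 > 8) — not an equilibrium.
(B, B): Player 2 prefers A (6 > 5) — not an equilibrium.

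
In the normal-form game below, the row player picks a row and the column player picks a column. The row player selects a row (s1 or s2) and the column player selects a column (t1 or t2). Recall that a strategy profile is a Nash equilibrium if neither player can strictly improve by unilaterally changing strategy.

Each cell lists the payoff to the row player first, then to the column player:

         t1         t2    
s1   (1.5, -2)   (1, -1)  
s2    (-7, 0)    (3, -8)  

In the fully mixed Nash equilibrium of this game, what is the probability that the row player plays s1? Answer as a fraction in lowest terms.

8/9

Let x be the probability that the row player plays s1. In a completely mixed equilibrium, the column player must be indifferent between t1 and t2.
The column player's expected payoff from t1 is −2x; from t2 it is −x − 8(1−x).
Setting these equal: −2x = 7x − 8, so x = 8/9.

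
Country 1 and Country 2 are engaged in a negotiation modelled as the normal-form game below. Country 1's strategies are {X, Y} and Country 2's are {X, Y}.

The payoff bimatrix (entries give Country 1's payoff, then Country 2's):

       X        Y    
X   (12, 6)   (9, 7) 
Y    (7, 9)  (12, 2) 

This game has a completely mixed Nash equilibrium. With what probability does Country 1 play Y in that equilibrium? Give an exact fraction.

1/8

Let x be the probability that Country 1 plays X. In a completely mixed equilibrium, Country 2 must be indifferent between X and Y.
Country 2's expected payoff from X is 6x + 9(1−x); from Y it is 7x + 2(1−x).
Setting these equal: −3x + 9 = 5x + 2, so x = 7/8.
Therefore Country 1 plays Y with probability 1 − 7/8 = 1/8.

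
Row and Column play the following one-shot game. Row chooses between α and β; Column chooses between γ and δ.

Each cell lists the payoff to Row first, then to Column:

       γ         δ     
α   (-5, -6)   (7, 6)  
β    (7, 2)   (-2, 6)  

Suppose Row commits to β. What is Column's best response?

δ

Against β, Column earns 2 from γ and 6 from δ.
So δ is the best response.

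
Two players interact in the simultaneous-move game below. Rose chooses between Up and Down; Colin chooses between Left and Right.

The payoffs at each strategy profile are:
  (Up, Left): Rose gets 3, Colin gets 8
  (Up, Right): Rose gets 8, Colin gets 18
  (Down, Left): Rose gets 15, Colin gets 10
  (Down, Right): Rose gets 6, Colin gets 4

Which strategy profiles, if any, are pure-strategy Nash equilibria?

(Up, Right) and (Down, Left)

(Up, Left): Rose prefers Down (15 > 3); Colin prefers Right (18 > 8) — not an equilibrium.
(Up, Right): Rose gets 8 ≥ 6 from Down, and Colin gets 18 ≥ 8 from Left — Nash equilibrium.
(Down, Left): Rose gets 15 ≥ 3 from Up, and Colin gets 10 ≥ 4 from Right — Nash equilibrium.
(Down, Right): Rose prefers Up (8 > 6); Colin prefers Left (10 > 4) — not an equilibrium.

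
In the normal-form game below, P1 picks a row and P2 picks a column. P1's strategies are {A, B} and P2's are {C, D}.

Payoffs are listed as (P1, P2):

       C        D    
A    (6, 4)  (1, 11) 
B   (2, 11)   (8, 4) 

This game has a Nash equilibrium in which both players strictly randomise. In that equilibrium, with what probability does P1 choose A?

1/2

Let r be the probability that P1 plays A. In a completely mixed equilibrium, P2 must be indifferent between C and D.
P2's expected payoff from C is 4r + 11(1−r); from D it is 11r + 4(1−r).
Setting these equal: −7r + 11 = 7r + 4, so r = 1/2.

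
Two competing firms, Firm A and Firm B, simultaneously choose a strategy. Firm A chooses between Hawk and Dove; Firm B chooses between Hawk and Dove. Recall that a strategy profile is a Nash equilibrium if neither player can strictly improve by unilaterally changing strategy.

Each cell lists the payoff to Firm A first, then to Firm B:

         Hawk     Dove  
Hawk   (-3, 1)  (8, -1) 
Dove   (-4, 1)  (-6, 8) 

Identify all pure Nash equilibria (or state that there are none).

(Hawk, Hawk)

(Hawk, Hawk): Firm A gets -3 ≥ -4 from Dove, and Firm B gets 1 ≥ -1 from Dove — Nash equilibrium.
(Hawk, Dove): Firm B prefers Hawk (1 > -1) — not an equilibrium.
(Dove, Hawk): Firm A prefers Hawk (-3 > -4); Firm B prefers Dove (8 > 1) — not an equilibrium.
(Dove, Dove): Firm A prefers Hawk (8 > -6) — not an equilibrium.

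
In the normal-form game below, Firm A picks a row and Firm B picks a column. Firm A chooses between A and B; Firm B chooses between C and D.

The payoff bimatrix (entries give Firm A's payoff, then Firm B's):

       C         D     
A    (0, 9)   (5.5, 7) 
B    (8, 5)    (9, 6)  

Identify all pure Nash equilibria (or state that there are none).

(B, D)

(A, C): Firm A prefers B (8 > 0) — not an equilibrium.
(A, D): Firm A prefers B (9 > 5.5); Firm B prefers C (9 > 7) — not an equilibrium.
(B, C): Firm B prefers D (6 > 5) — not an equilibrium.
(B, D): Firm A gets 9 ≥ 5.5 from A, and Firm B gets 6 ≥ 5 from C — Nash equilibrium.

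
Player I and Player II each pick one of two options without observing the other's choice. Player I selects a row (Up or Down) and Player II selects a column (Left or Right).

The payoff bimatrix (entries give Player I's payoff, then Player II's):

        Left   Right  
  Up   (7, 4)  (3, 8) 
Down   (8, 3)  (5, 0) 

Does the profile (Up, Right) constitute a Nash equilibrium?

No

At (Up, Right), Player I earns 3; switching to Down would give 5, so Player I would deviate.
Player II earns 8; switching to Left would give 4, so Player II has no profitable deviation.
Since at least one player can profitably deviate, this is not a Nash equilibrium.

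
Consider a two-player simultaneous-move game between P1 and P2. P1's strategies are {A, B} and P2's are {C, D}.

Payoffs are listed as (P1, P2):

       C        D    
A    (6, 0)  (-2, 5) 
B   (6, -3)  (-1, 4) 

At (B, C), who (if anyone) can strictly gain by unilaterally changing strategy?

P1 at (B, C) earns 6; deviating to A yields 6 — not better.
P2 earns -3; deviating to D yields 4 — a strict improvement.
Only P2 has a strictly profitable deviation.

P2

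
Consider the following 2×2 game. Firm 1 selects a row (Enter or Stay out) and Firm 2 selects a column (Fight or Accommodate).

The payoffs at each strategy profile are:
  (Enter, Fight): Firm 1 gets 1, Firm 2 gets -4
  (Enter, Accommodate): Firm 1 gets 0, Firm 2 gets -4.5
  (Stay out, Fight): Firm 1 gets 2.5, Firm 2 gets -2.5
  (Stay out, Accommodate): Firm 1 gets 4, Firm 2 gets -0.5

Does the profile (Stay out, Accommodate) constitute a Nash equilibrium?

At (Stay out, Accommodate), Firm 1 earns 4; switching to Enter would give 0, so Firm 1 has no profitable deviation.
Firm 2 earns -0.5; switching to Fight would give -2.5, so Firm 2 has no profitable deviation.
Neither player can gain by a unilateral deviation, so this profile is a Nash equilibrium.

Yes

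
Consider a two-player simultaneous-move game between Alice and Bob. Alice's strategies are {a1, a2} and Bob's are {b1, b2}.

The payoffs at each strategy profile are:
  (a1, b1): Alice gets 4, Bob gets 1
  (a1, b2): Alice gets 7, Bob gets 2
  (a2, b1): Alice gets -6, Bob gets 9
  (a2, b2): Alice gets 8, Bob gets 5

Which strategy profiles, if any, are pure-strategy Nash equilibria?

(a1, b1): Bob prefers b2 (2 > 1) — not an equilibrium.
(a1, b2): Alice prefers a2 (8 > 7) — not an equilibrium.
(a2, b1): Alice prefers a1 (4 > -6) — not an equilibrium.
(a2, b2): Bob prefers b1 (9 > 5) — not an equilibrium.

none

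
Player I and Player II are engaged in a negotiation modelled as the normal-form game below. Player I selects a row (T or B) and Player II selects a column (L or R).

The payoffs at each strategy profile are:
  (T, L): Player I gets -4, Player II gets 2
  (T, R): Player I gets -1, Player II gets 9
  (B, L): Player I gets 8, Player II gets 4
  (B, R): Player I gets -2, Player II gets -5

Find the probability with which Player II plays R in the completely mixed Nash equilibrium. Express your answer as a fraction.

12/13

Let y be the probability that Player II plays L. In a completely mixed equilibrium, Player I must be indifferent between T and B.
Player I's expected payoff from T is −4y − (1−y); from B it is 8y − 2(1−y).
Setting these equal: −3y − 1 = 10y − 2, so y = 1/13.
Therefore Player II plays R with probability 1 − 1/13 = 12/13.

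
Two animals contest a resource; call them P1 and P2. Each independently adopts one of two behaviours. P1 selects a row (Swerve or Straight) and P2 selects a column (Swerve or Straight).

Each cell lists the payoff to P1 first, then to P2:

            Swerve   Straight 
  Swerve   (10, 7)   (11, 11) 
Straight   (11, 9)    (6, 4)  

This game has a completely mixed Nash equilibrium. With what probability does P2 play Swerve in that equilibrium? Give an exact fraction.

5/6

Let y be the probability that P2 plays Swerve. In a completely mixed equilibrium, P1 must be indifferent between Swerve and Straight.
P1's expected payoff from Swerve is 10y + 11(1−y); from Straight it is 11y + 6(1−y).
Setting these equal: −y + 11 = 5y + 6, so y = 5/6.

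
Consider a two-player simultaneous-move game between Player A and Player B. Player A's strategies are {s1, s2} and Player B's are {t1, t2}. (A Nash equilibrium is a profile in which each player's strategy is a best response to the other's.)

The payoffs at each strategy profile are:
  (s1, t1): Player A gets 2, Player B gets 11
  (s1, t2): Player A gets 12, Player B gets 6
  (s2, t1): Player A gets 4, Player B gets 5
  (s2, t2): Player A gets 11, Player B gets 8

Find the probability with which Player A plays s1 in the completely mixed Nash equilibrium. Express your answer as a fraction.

Let r be the probability that Player A plays s1. In a completely mixed equilibrium, Player B must be indifferent between t1 and t2.
Player B's expected payoff from t1 is 11r + 5(1−r); from t2 it is 6r + 8(1−r).
Setting these equal: 6r + 5 = −2r + 8, so r = 3/8.

3/8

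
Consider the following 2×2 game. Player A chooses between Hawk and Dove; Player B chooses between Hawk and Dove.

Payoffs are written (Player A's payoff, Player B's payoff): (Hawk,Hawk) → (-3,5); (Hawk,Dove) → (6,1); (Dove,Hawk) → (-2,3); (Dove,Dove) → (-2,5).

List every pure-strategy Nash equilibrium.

(Hawk, Hawk): Player A prefers Dove (-2 > -3) — not an equilibrium.
(Hawk, Dove): Player B prefers Hawk (5 > 1) — not an equilibrium.
(Dove, Hawk): Player B prefers Dove (5 > 3) — not an equilibrium.
(Dove, Dove): Player A prefers Hawk (6 > -2) — not an equilibrium.

none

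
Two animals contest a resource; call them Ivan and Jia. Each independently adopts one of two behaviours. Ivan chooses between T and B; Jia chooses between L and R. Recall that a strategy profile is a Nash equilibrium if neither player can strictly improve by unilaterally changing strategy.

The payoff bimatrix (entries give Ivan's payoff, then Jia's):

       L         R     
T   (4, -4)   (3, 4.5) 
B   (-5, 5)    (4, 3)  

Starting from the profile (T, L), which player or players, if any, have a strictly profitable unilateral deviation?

Ivan at (T, L) earns 4; deviating to B yields -5 — not better.
Jia earns -4; deviating to R yields 4.5 — a strict improvement.
Only Jia has a strictly profitable deviation.

Jia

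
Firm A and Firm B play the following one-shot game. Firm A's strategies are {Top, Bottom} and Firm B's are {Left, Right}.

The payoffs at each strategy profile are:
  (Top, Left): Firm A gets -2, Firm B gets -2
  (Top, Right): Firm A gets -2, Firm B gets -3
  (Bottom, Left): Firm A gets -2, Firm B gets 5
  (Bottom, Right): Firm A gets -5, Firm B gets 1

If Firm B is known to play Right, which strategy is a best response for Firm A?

Top

Against Right, Firm A earns -2 from Top and -5 from Bottom.
So Top is the best response.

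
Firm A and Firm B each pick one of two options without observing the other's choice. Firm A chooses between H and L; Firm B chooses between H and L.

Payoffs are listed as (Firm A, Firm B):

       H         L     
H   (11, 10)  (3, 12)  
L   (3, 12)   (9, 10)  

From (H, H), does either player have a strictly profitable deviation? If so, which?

Firm B

Firm A at (H, H) earns 11; deviating to L yields 3 — not better.
Firm B earns 10; deviating to L yields 12 — a strict improvement.
Only Firm B has a strictly profitable deviation.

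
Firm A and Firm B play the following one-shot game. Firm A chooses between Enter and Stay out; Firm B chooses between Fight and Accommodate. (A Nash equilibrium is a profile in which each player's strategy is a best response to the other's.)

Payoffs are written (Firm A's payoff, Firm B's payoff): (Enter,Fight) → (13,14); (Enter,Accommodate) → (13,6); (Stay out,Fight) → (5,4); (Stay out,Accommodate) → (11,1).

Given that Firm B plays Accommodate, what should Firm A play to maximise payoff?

Against Accommodate, Firm A earns 13 from Enter and 11 from Stay out.
So Enter is the best response.

Enter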